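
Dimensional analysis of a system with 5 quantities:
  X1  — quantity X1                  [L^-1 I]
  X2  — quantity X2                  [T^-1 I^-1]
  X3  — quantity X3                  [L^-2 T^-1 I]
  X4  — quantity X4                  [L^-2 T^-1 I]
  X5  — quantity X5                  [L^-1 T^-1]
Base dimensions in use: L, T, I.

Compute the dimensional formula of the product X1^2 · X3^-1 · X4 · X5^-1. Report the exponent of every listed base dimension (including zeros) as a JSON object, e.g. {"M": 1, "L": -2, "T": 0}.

Exponent matrix [L,T,I] × [X1,X2,X3,X4,X5]:
  L: [-1  0 -2 -2 -1]
  T: [ 0 -1 -1 -1 -1]
  I: [ 1 -1  1  1  0]
  [L]: (2)·-1+(-1)·-2+(1)·-2+(-1)·-1 = -1
  [T]: (2)·0+(-1)·-1+(1)·-1+(-1)·-1 = 1
  [I]: (2)·1+(-1)·1+(1)·1+(-1)·0 = 2
⇒ L^-1 T I^2

{"L": -1, "T": 1, "I": 2}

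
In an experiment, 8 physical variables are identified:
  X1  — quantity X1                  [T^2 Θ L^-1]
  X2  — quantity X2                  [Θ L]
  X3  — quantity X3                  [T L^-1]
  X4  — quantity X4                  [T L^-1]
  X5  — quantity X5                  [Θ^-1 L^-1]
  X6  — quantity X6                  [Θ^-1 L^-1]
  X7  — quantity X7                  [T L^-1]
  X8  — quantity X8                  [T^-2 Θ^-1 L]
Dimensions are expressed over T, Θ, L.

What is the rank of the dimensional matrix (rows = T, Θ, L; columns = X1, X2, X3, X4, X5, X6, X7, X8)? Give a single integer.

Exponent matrix [T,Θ,L] × [X1,X2,X3,X4,X5,X6,X7,X8]:
  T: [ 2  0  1  1  0  0  1 -2]
  Θ: [ 1  1  0  0 -1 -1  0 -1]
  L: [-1  1 -1 -1 -1 -1 -1  1]
Echelon form has 2 nonzero rows (pivots: X1,X2)

2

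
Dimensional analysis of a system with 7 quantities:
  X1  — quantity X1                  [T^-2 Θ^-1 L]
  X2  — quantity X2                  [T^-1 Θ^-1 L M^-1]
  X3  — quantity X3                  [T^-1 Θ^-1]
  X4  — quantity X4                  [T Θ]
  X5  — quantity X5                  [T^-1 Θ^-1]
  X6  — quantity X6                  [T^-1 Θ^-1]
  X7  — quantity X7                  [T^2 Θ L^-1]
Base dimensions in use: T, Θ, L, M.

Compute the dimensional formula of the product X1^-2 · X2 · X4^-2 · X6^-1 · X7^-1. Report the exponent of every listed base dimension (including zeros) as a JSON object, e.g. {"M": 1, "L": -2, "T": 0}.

Exponent matrix [T,Θ,L,M] × [X1,X2,X3,X4,X5,X6,X7]:
  T: [-2 -1 -1  1 -1 -1  2]
  Θ: [-1 -1 -1  1 -1 -1  1]
  L: [ 1  1  0  0  0  0 -1]
  M: [ 0 -1  0  0  0  0  0]
  [T]: (-2)·-2+(1)·-1+(-2)·1+(-1)·-1+(-1)·2 = 0
  [Θ]: (-2)·-1+(1)·-1+(-2)·1+(-1)·-1+(-1)·1 = -1
  [L]: (-2)·1+(1)·1+(-2)·0+(-1)·0+(-1)·-1 = 0
  [M]: (-2)·0+(1)·-1+(-2)·0+(-1)·0+(-1)·0 = -1
⇒ Θ^-1 M^-1

{"T": 0, "Θ": -1, "L": 0, "M": -1}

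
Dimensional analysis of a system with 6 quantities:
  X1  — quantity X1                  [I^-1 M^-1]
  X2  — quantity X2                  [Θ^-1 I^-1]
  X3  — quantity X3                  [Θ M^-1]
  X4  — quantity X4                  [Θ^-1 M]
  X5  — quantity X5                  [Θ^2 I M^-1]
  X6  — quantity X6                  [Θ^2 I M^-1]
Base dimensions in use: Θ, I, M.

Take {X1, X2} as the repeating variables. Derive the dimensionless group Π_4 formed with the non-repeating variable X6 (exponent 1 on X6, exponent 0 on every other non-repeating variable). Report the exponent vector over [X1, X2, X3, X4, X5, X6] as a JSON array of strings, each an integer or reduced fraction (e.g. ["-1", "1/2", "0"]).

["-1", "2", "0", "0", "0", "1"]

Dimensional matrix (Θ×I×M by X1×X2×X3×X4×X5×X6):
  Θ: [ 0 -1  1 -1  2  2]
  I: [-1 -1  0  0  1  1]
  M: [-1  0 -1  1 -1 -1]
Echelon form has 2 nonzero rows (pivots: X1,X2)
Pivot set = {X1,X2}, free = {X3,X4,X5,X6}
RREF:
  r0: [   1    0    1   -1    1    1]
  r1: [   0    1   -1    1   -2   -2]
  r2: [   0    0    0    0    0    0]
Fix exponent of X6 at 1, X3 at 0, X4 at 0, X5 at 0; solve each RREF row for its pivot's exponent:
  r0: exp(X1) + (1)·1 = 0 ⇒ exp(X1) = -1
  r1: exp(X2) + (-2)·1 = 0 ⇒ exp(X2) = 2
Π_4 = X1^-1 · X2^2 · X6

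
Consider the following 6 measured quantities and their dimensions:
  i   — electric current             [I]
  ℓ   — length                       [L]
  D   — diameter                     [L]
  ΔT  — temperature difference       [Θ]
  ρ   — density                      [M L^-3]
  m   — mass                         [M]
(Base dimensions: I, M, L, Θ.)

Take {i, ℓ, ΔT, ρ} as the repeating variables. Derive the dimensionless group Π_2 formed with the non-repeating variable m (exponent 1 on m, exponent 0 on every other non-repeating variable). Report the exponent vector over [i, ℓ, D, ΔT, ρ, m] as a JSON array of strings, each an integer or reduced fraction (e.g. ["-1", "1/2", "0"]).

Exponent matrix [I,M,L,Θ] × [i,ℓ,D,ΔT,ρ,m]:
  I: [ 1  0  0  0  0  0]
  M: [ 0  0  0  0  1  1]
  L: [ 0  1  1  0 -3  0]
  Θ: [ 0  0  0  1  0  0]
Row reduction gives pivot columns i,ℓ,ΔT,ρ; rank = 4
Pivot set = {i,ℓ,ΔT,ρ}, free = {D,m}
RREF:
  r0: [   1    0    0    0    0    0]
  r1: [   0    1    1    0    0    3]
  r2: [   0    0    0    1    0    0]
  r3: [   0    0    0    0    1    1]
Fix exponent of m at 1, D at 0; solve each RREF row for its pivot's exponent:
  r0: exp(i) + (0)·1 = 0 ⇒ exp(i) = 0
  r1: exp(ℓ) + (3)·1 = 0 ⇒ exp(ℓ) = -3
  r2: exp(ΔT) + (0)·1 = 0 ⇒ exp(ΔT) = 0
  r3: exp(ρ) + (1)·1 = 0 ⇒ exp(ρ) = -1
Π_2 = ℓ^-3 · ρ^-1 · m

["0", "-3", "0", "0", "-1", "1"]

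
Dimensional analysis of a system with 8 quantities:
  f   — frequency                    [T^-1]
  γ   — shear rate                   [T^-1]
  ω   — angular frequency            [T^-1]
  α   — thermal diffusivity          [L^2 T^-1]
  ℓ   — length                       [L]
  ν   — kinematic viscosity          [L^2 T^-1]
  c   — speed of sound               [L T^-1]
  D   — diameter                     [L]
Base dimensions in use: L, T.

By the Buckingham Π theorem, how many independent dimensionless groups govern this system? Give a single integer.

Write exponents as rows L,T / cols f,γ,ω,α,ℓ,ν,c,D:
  L: [ 0  0  0  2  1  2  1  1]
  T: [-1 -1 -1 -1  0 -1 -1  0]
Row reduction gives pivot columns f,α; rank = 2
Π count = n − r = 8 − 2 = 6

6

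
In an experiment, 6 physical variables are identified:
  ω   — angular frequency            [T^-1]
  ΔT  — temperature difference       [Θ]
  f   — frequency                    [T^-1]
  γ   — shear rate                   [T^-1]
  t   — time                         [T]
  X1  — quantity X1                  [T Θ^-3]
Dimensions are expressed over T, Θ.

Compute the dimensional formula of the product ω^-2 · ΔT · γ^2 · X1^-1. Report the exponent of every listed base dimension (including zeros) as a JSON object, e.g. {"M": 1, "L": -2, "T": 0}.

{"T": -1, "Θ": 4}

Exponent matrix [T,Θ] × [ω,ΔT,f,γ,t,X1]:
  T: [-1  0 -1 -1  1  1]
  Θ: [ 0  1  0  0  0 -3]
  [T]: (-2)·-1+(1)·0+(2)·-1+(-1)·1 = -1
  [Θ]: (-2)·0+(1)·1+(2)·0+(-1)·-3 = 4
⇒ T^-1 Θ^4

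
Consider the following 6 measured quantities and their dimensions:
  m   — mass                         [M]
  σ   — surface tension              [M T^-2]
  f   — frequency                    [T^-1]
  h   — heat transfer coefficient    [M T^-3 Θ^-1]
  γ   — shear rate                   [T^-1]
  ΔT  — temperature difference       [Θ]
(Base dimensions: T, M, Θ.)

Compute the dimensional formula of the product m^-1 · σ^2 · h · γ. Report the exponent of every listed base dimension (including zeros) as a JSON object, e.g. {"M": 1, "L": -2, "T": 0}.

Dimensional matrix (T×M×Θ by m×σ×f×h×γ×ΔT):
  T: [ 0 -2 -1 -3 -1  0]
  M: [ 1  1  0  1  0  0]
  Θ: [ 0  0  0 -1  0  1]
  [T]: (-1)·0+(2)·-2+(1)·-3+(1)·-1 = -8
  [M]: (-1)·1+(2)·1+(1)·1+(1)·0 = 2
  [Θ]: (-1)·0+(2)·0+(1)·-1+(1)·0 = -1
⇒ T^-8 M^2 Θ^-1

{"T": -8, "M": 2, "Θ": -1}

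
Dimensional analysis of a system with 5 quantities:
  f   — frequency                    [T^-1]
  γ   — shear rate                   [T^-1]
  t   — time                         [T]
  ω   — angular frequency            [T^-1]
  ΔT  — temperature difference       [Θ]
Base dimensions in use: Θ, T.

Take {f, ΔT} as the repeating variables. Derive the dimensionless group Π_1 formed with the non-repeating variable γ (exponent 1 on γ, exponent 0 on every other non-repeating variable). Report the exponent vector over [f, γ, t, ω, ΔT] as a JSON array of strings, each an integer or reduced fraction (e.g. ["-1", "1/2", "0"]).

["-1", "1", "0", "0", "0"]

Exponent matrix [Θ,T] × [f,γ,t,ω,ΔT]:
  Θ: [ 0  0  0  0  1]
  T: [-1 -1  1 -1  0]
RREF → pivots at {f,ΔT} ⇒ r = 2
Repeat: f,ΔT; free: γ,t,ω
RREF:
  r0: [   1    1   -1    1    0]
  r1: [   0    0    0    0    1]
Fix exponent of γ at 1, t at 0, ω at 0; solve each RREF row for its pivot's exponent:
  r0: exp(f) + (1)·1 = 0 ⇒ exp(f) = -1
  r1: exp(ΔT) + (0)·1 = 0 ⇒ exp(ΔT) = 0
Π_1 = f^-1 · γ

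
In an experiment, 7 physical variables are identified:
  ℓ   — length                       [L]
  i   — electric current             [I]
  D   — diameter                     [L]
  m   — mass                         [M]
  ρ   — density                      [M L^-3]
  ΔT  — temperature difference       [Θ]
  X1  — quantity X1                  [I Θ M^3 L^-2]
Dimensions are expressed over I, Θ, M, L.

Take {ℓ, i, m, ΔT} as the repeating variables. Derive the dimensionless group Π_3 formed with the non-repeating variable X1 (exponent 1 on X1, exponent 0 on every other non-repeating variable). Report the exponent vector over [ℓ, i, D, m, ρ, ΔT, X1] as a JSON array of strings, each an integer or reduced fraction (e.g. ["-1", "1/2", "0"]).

["2", "-1", "0", "-3", "0", "-1", "1"]

Exponent matrix [I,Θ,M,L] × [ℓ,i,D,m,ρ,ΔT,X1]:
  I: [ 0  1  0  0  0  0  1]
  Θ: [ 0  0  0  0  0  1  1]
  M: [ 0  0  0  1  1  0  3]
  L: [ 1  0  1  0 -3  0 -2]
Echelon form has 4 nonzero rows (pivots: ℓ,i,m,ΔT)
Repeat: ℓ,i,m,ΔT; free: D,ρ,X1
RREF:
  r0: [   1    0    1    0   -3    0   -2]
  r1: [   0    1    0    0    0    0    1]
  r2: [   0    0    0    1    1    0    3]
  r3: [   0    0    0    0    0    1    1]
Fix exponent of X1 at 1, D at 0, ρ at 0; solve each RREF row for its pivot's exponent:
  r0: exp(ℓ) + (-2)·1 = 0 ⇒ exp(ℓ) = 2
  r1: exp(i) + (1)·1 = 0 ⇒ exp(i) = -1
  r2: exp(m) + (3)·1 = 0 ⇒ exp(m) = -3
  r3: exp(ΔT) + (1)·1 = 0 ⇒ exp(ΔT) = -1
Π_3 = ℓ^2 · i^-1 · m^-3 · ΔT^-1 · X1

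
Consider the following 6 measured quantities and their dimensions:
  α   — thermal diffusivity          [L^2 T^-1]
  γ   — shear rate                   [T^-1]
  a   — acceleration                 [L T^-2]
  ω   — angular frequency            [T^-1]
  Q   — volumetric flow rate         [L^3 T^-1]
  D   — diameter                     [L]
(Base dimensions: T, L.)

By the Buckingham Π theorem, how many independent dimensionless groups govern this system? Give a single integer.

Write exponents as rows T,L / cols α,γ,a,ω,Q,D:
  T: [-1 -1 -2 -1 -1  0]
  L: [ 2  0  1  0  3  1]
Echelon form has 2 nonzero rows (pivots: α,γ)
Π count = n − r = 6 − 2 = 4

4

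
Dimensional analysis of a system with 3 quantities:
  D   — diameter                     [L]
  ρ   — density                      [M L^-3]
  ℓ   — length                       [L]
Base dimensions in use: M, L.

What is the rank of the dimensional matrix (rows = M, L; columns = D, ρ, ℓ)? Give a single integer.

2

Write exponents as rows M,L / cols D,ρ,ℓ:
  M: [ 0  1  0]
  L: [ 1 -3  1]
Echelon form has 2 nonzero rows (pivots: D,ρ)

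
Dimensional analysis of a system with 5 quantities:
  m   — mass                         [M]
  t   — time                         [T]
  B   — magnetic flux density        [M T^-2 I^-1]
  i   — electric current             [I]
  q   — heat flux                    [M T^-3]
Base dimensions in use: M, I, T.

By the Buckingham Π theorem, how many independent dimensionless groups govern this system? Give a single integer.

Write exponents as rows M,I,T / cols m,t,B,i,q:
  M: [ 1  0  1  0  1]
  I: [ 0  0 -1  1  0]
  T: [ 0  1 -2  0 -3]
Row reduction gives pivot columns m,t,B; rank = 3
5 vars − rank 3 = 2 Π groups

2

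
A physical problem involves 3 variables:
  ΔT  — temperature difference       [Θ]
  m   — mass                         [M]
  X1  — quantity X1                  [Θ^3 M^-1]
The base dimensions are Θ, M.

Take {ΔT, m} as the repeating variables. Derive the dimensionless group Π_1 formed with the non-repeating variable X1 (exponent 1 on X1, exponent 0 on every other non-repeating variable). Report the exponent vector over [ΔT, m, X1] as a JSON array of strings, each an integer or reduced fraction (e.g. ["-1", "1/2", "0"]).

["-3", "1", "1"]

Write exponents as rows Θ,M / cols ΔT,m,X1:
  Θ: [ 1  0  3]
  M: [ 0  1 -1]
Echelon form has 2 nonzero rows (pivots: ΔT,m)
Pivot set = {ΔT,m}, free = {X1}
RREF:
  r0: [   1    0    3]
  r1: [   0    1   -1]
Fix exponent of X1 at 1; solve each RREF row for its pivot's exponent:
  r0: exp(ΔT) + (3)·1 = 0 ⇒ exp(ΔT) = -3
  r1: exp(m) + (-1)·1 = 0 ⇒ exp(m) = 1
Π_1 = ΔT^-3 · m · X1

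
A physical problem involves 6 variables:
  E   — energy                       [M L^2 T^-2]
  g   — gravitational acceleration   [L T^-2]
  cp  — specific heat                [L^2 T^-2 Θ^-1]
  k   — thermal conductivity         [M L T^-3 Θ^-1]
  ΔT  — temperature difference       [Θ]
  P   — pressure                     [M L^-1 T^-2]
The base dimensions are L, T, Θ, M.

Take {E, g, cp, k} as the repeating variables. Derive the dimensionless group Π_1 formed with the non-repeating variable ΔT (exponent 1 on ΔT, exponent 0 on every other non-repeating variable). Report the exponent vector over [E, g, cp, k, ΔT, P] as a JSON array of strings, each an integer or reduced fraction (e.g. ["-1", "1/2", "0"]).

Exponent matrix [L,T,Θ,M] × [E,g,cp,k,ΔT,P]:
  L: [ 2  1  2  1  0 -1]
  T: [-2 -2 -2 -3  0 -2]
  Θ: [ 0  0 -1 -1  1  0]
  M: [ 1  0  0  1  0  1]
RREF → pivots at {E,g,cp,k} ⇒ r = 4
Pivot set = {E,g,cp,k}, free = {ΔT,P}
RREF:
  r0: [   1    0    0    0  2/5 -1/5]
  r1: [   0    1    0    0  4/5  3/5]
  r2: [   0    0    1    0 -3/5 -6/5]
  r3: [   0    0    0    1 -2/5  6/5]
Fix exponent of ΔT at 1, P at 0; solve each RREF row for its pivot's exponent:
  r0: exp(E) + (2/5)·1 = 0 ⇒ exp(E) = -2/5
  r1: exp(g) + (4/5)·1 = 0 ⇒ exp(g) = -4/5
  r2: exp(cp) + (-3/5)·1 = 0 ⇒ exp(cp) = 3/5
  r3: exp(k) + (-2/5)·1 = 0 ⇒ exp(k) = 2/5
Π_1 = E^(-2/5) · g^(-4/5) · cp^(3/5) · k^(2/5) · ΔT

["-2/5", "-4/5", "3/5", "2/5", "1", "0"]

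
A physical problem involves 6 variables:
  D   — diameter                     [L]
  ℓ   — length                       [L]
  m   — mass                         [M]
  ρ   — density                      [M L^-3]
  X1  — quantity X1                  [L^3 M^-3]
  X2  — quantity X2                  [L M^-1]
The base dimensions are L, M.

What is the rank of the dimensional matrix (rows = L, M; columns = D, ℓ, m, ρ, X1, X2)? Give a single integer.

2

Write exponents as rows L,M / cols D,ℓ,m,ρ,X1,X2:
  L: [ 1  1  0 -3  3  1]
  M: [ 0  0  1  1 -3 -1]
Echelon form has 2 nonzero rows (pivots: D,m)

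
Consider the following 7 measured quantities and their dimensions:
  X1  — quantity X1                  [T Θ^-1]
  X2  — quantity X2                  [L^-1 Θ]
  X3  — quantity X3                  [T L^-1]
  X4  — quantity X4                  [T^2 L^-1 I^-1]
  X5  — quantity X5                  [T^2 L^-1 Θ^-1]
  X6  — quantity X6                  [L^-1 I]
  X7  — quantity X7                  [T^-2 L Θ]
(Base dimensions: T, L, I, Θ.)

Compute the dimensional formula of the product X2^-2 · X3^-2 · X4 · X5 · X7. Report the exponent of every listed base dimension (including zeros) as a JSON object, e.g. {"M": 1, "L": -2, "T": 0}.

Dimensional matrix (T×L×I×Θ by X1×X2×X3×X4×X5×X6×X7):
  T: [ 1  0  1  2  2  0 -2]
  L: [ 0 -1 -1 -1 -1 -1  1]
  I: [ 0  0  0 -1  0  1  0]
  Θ: [-1  1  0  0 -1  0  1]
  [T]: (-2)·0+(-2)·1+(1)·2+(1)·2+(1)·-2 = 0
  [L]: (-2)·-1+(-2)·-1+(1)·-1+(1)·-1+(1)·1 = 3
  [I]: (-2)·0+(-2)·0+(1)·-1+(1)·0+(1)·0 = -1
  [Θ]: (-2)·1+(-2)·0+(1)·0+(1)·-1+(1)·1 = -2
⇒ L^3 I^-1 Θ^-2

{"T": 0, "L": 3, "I": -1, "Θ": -2}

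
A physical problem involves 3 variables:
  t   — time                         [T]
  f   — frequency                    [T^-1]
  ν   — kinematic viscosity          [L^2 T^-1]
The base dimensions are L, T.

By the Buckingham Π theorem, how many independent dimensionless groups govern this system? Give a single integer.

Write exponents as rows L,T / cols t,f,ν:
  L: [ 0  0  2]
  T: [ 1 -1 -1]
RREF → pivots at {t,ν} ⇒ r = 2
Π count = n − r = 3 − 2 = 1

1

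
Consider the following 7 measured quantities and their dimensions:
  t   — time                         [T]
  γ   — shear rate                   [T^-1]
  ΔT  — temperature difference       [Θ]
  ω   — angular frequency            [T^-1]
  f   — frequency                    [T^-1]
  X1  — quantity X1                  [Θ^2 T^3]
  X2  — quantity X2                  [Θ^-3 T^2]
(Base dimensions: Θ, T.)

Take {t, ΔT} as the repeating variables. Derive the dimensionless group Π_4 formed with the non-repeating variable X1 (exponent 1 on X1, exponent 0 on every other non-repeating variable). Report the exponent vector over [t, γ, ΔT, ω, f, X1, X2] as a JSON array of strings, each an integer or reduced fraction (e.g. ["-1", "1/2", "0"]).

Dimensional matrix (Θ×T by t×γ×ΔT×ω×f×X1×X2):
  Θ: [ 0  0  1  0  0  2 -3]
  T: [ 1 -1  0 -1 -1  3  2]
Echelon form has 2 nonzero rows (pivots: t,ΔT)
Repeat: t,ΔT; free: γ,ω,f,X1,X2
RREF:
  r0: [   1   -1    0   -1   -1    3    2]
  r1: [   0    0    1    0    0    2   -3]
Fix exponent of X1 at 1, γ at 0, ω at 0, f at 0, X2 at 0; solve each RREF row for its pivot's exponent:
  r0: exp(t) + (3)·1 = 0 ⇒ exp(t) = -3
  r1: exp(ΔT) + (2)·1 = 0 ⇒ exp(ΔT) = -2
Π_4 = t^-3 · ΔT^-2 · X1

["-3", "0", "-2", "0", "0", "1", "0"]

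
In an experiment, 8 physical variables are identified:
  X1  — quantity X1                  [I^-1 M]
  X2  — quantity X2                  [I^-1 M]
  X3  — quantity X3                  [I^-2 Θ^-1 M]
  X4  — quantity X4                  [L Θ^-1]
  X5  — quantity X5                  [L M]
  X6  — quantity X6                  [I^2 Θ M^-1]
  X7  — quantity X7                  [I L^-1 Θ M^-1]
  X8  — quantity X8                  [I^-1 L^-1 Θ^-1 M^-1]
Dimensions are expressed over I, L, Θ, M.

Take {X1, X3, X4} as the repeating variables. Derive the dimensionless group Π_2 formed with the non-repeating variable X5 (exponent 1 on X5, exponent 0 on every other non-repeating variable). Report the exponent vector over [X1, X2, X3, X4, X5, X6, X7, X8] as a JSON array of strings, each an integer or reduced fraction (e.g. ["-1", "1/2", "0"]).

["-2", "0", "1", "-1", "1", "0", "0", "0"]

Exponent matrix [I,L,Θ,M] × [X1,X2,X3,X4,X5,X6,X7,X8]:
  I: [-1 -1 -2  0  0  2  1 -1]
  L: [ 0  0  0  1  1  0 -1 -1]
  Θ: [ 0  0 -1 -1  0  1  1 -1]
  M: [ 1  1  1  0  1 -1 -1 -1]
RREF → pivots at {X1,X3,X4} ⇒ r = 3
Pivot set = {X1,X3,X4}, free = {X2,X5,X6,X7,X8}
RREF:
  r0: [   1    1    0    0    2    0   -1   -3]
  r1: [   0    0    1    0   -1   -1    0    2]
  r2: [   0    0    0    1    1    0   -1   -1]
  r3: [   0    0    0    0    0    0    0    0]
Fix exponent of X5 at 1, X2 at 0, X6 at 0, X7 at 0, X8 at 0; solve each RREF row for its pivot's exponent:
  r0: exp(X1) + (2)·1 = 0 ⇒ exp(X1) = -2
  r1: exp(X3) + (-1)·1 = 0 ⇒ exp(X3) = 1
  r2: exp(X4) + (1)·1 = 0 ⇒ exp(X4) = -1
Π_2 = X1^-2 · X3 · X4^-1 · X5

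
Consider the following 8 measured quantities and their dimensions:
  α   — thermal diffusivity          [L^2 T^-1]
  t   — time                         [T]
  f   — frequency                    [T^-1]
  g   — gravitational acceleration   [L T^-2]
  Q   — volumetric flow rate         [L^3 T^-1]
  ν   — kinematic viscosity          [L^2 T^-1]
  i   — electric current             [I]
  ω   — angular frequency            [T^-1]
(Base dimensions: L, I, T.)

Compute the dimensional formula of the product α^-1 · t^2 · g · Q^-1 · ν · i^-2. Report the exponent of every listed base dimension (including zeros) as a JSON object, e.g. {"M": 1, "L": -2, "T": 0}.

Write exponents as rows L,I,T / cols α,t,f,g,Q,ν,i,ω:
  L: [ 2  0  0  1  3  2  0  0]
  I: [ 0  0  0  0  0  0  1  0]
  T: [-1  1 -1 -2 -1 -1  0 -1]
  [L]: (-1)·2+(2)·0+(1)·1+(-1)·3+(1)·2+(-2)·0 = -2
  [I]: (-1)·0+(2)·0+(1)·0+(-1)·0+(1)·0+(-2)·1 = -2
  [T]: (-1)·-1+(2)·1+(1)·-2+(-1)·-1+(1)·-1+(-2)·0 = 1
⇒ L^-2 I^-2 T

{"L": -2, "I": -2, "T": 1}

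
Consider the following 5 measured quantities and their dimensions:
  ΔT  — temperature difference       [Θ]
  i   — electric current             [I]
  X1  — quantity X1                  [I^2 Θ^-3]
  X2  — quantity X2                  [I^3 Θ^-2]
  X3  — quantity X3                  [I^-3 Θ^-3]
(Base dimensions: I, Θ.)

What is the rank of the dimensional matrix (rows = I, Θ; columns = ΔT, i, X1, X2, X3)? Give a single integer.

2

Dimensional matrix (I×Θ by ΔT×i×X1×X2×X3):
  I: [ 0  1  2  3 -3]
  Θ: [ 1  0 -3 -2 -3]
RREF → pivots at {ΔT,i} ⇒ r = 2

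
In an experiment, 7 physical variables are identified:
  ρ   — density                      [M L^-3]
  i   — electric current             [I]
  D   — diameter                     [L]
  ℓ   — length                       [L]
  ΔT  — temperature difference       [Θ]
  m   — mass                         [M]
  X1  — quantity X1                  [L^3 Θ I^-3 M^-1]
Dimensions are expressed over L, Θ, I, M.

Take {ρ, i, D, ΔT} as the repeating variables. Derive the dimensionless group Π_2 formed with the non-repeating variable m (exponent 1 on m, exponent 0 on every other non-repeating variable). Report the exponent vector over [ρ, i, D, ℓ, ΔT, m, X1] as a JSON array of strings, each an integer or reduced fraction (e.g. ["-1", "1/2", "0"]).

Dimensional matrix (L×Θ×I×M by ρ×i×D×ℓ×ΔT×m×X1):
  L: [-3  0  1  1  0  0  3]
  Θ: [ 0  0  0  0  1  0  1]
  I: [ 0  1  0  0  0  0 -3]
  M: [ 1  0  0  0  0  1 -1]
Row reduction gives pivot columns ρ,i,D,ΔT; rank = 4
Repeat: ρ,i,D,ΔT; free: ℓ,m,X1
RREF:
  r0: [   1    0    0    0    0    1   -1]
  r1: [   0    1    0    0    0    0   -3]
  r2: [   0    0    1    1    0    3    0]
  r3: [   0    0    0    0    1    0    1]
Fix exponent of m at 1, ℓ at 0, X1 at 0; solve each RREF row for its pivot's exponent:
  r0: exp(ρ) + (1)·1 = 0 ⇒ exp(ρ) = -1
  r1: exp(i) + (0)·1 = 0 ⇒ exp(i) = 0
  r2: exp(D) + (3)·1 = 0 ⇒ exp(D) = -3
  r3: exp(ΔT) + (0)·1 = 0 ⇒ exp(ΔT) = 0
Π_2 = ρ^-1 · D^-3 · m

["-1", "0", "-3", "0", "0", "1", "0"]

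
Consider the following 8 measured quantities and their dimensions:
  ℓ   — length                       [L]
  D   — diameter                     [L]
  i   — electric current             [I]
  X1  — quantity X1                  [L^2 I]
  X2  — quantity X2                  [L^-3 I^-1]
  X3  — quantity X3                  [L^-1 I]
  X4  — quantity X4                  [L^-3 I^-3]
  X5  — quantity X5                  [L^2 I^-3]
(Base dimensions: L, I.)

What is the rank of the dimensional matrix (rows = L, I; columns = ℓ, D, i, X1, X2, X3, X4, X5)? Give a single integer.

Exponent matrix [L,I] × [ℓ,D,i,X1,X2,X3,X4,X5]:
  L: [ 1  1  0  2 -3 -1 -3  2]
  I: [ 0  0  1  1 -1  1 -3 -3]
RREF → pivots at {ℓ,i} ⇒ r = 2

2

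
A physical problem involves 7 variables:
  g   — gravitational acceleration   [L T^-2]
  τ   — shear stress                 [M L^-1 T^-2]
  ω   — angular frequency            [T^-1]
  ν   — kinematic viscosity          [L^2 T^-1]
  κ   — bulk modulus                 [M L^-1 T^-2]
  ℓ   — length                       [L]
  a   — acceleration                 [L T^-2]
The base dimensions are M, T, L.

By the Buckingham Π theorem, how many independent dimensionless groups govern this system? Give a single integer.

4

Dimensional matrix (M×T×L by g×τ×ω×ν×κ×ℓ×a):
  M: [ 0  1  0  0  1  0  0]
  T: [-2 -2 -1 -1 -2  0 -2]
  L: [ 1 -1  0  2 -1  1  1]
RREF → pivots at {g,τ,ω} ⇒ r = 3
Π count = n − r = 7 − 3 = 4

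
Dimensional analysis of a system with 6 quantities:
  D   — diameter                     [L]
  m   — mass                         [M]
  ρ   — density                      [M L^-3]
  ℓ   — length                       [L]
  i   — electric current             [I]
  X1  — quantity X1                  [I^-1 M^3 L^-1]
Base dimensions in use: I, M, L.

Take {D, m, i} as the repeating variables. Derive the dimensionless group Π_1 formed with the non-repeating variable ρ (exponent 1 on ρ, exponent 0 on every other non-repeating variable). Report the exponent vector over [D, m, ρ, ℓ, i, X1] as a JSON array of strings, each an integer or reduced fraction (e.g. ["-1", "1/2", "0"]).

["3", "-1", "1", "0", "0", "0"]

Write exponents as rows I,M,L / cols D,m,ρ,ℓ,i,X1:
  I: [ 0  0  0  0  1 -1]
  M: [ 0  1  1  0  0  3]
  L: [ 1  0 -3  1  0 -1]
Row reduction gives pivot columns D,m,i; rank = 3
Repeat: D,m,i; free: ρ,ℓ,X1
RREF:
  r0: [   1    0   -3    1    0   -1]
  r1: [   0    1    1    0    0    3]
  r2: [   0    0    0    0    1   -1]
Fix exponent of ρ at 1, ℓ at 0, X1 at 0; solve each RREF row for its pivot's exponent:
  r0: exp(D) + (-3)·1 = 0 ⇒ exp(D) = 3
  r1: exp(m) + (1)·1 = 0 ⇒ exp(m) = -1
  r2: exp(i) + (0)·1 = 0 ⇒ exp(i) = 0
Π_1 = D^3 · m^-1 · ρ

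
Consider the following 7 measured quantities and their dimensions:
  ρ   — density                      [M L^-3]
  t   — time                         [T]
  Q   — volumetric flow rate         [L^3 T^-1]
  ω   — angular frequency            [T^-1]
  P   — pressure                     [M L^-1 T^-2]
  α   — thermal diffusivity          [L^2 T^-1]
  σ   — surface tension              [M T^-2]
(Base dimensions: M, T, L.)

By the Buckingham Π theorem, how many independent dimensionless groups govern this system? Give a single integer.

4

Exponent matrix [M,T,L] × [ρ,t,Q,ω,P,α,σ]:
  M: [ 1  0  0  0  1  0  1]
  T: [ 0  1 -1 -1 -2 -1 -2]
  L: [-3  0  3  0 -1  2  0]
Row reduction gives pivot columns ρ,t,Q; rank = 3
7 vars − rank 3 = 4 Π groups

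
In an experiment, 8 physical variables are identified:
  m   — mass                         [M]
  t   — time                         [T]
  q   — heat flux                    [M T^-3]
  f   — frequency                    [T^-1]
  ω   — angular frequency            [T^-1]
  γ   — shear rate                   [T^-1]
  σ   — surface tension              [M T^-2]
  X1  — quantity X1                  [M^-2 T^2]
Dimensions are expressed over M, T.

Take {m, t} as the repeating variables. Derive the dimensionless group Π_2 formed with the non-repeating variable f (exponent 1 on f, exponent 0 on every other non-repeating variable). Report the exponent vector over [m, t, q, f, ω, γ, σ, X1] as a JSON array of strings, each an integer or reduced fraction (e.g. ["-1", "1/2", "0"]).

Dimensional matrix (M×T by m×t×q×f×ω×γ×σ×X1):
  M: [ 1  0  1  0  0  0  1 -2]
  T: [ 0  1 -3 -1 -1 -1 -2  2]
Echelon form has 2 nonzero rows (pivots: m,t)
Pivot set = {m,t}, free = {q,f,ω,γ,σ,X1}
RREF:
  r0: [   1    0    1    0    0    0    1   -2]
  r1: [   0    1   -3   -1   -1   -1   -2    2]
Fix exponent of f at 1, q at 0, ω at 0, γ at 0, σ at 0, X1 at 0; solve each RREF row for its pivot's exponent:
  r0: exp(m) + (0)·1 = 0 ⇒ exp(m) = 0
  r1: exp(t) + (-1)·1 = 0 ⇒ exp(t) = 1
Π_2 = t · f

["0", "1", "0", "1", "0", "0", "0", "0"]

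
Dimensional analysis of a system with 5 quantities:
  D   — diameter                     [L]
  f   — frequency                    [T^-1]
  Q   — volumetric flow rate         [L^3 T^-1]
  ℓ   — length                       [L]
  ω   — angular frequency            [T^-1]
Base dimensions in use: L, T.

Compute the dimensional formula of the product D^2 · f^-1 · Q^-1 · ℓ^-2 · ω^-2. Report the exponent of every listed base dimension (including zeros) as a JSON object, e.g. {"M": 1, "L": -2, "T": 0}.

Exponent matrix [L,T] × [D,f,Q,ℓ,ω]:
  L: [ 1  0  3  1  0]
  T: [ 0 -1 -1  0 -1]
  [L]: (2)·1+(-1)·0+(-1)·3+(-2)·1+(-2)·0 = -3
  [T]: (2)·0+(-1)·-1+(-1)·-1+(-2)·0+(-2)·-1 = 4
⇒ L^-3 T^4

{"L": -3, "T": 4}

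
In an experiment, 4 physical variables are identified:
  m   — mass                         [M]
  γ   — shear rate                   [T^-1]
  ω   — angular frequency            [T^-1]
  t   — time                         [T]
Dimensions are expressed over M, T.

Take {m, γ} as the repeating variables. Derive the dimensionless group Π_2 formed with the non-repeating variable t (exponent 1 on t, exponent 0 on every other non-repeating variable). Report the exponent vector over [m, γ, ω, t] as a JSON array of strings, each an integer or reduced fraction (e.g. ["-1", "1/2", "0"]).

Dimensional matrix (M×T by m×γ×ω×t):
  M: [ 1  0  0  0]
  T: [ 0 -1 -1  1]
Echelon form has 2 nonzero rows (pivots: m,γ)
Repeat: m,γ; free: ω,t
RREF:
  r0: [   1    0    0    0]
  r1: [   0    1    1   -1]
Fix exponent of t at 1, ω at 0; solve each RREF row for its pivot's exponent:
  r0: exp(m) + (0)·1 = 0 ⇒ exp(m) = 0
  r1: exp(γ) + (-1)·1 = 0 ⇒ exp(γ) = 1
Π_2 = γ · t

["0", "1", "0", "1"]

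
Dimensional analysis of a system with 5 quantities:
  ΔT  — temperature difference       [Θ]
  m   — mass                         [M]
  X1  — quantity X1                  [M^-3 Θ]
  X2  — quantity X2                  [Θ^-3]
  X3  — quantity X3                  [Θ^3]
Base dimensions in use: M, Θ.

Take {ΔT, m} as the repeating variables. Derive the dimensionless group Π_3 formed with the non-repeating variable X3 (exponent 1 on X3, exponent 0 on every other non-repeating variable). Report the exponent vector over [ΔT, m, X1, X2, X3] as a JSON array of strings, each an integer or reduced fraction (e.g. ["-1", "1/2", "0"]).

["-3", "0", "0", "0", "1"]

Exponent matrix [M,Θ] × [ΔT,m,X1,X2,X3]:
  M: [ 0  1 -3  0  0]
  Θ: [ 1  0  1 -3  3]
Row reduction gives pivot columns ΔT,m; rank = 2
Pivot set = {ΔT,m}, free = {X1,X2,X3}
RREF:
  r0: [   1    0    1   -3    3]
  r1: [   0    1   -3    0    0]
Fix exponent of X3 at 1, X1 at 0, X2 at 0; solve each RREF row for its pivot's exponent:
  r0: exp(ΔT) + (3)·1 = 0 ⇒ exp(ΔT) = -3
  r1: exp(m) + (0)·1 = 0 ⇒ exp(m) = 0
Π_3 = ΔT^-3 · X3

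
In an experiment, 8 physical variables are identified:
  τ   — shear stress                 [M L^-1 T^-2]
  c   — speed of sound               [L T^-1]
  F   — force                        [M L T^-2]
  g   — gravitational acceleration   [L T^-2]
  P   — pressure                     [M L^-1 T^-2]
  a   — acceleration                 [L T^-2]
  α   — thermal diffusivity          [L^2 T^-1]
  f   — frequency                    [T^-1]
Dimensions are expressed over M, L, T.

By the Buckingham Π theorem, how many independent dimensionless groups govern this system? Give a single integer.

5

Exponent matrix [M,L,T] × [τ,c,F,g,P,a,α,f]:
  M: [ 1  0  1  0  1  0  0  0]
  L: [-1  1  1  1 -1  1  2  0]
  T: [-2 -1 -2 -2 -2 -2 -1 -1]
Row reduction gives pivot columns τ,c,F; rank = 3
n=8, r=3 ⇒ 5 dimensionless groups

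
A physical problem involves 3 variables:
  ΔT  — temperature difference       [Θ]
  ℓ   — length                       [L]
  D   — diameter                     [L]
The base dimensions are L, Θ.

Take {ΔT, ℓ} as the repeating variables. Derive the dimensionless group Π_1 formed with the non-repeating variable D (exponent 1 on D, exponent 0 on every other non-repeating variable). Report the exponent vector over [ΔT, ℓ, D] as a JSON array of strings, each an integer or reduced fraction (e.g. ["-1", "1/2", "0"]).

Dimensional matrix (L×Θ by ΔT×ℓ×D):
  L: [ 0  1  1]
  Θ: [ 1  0  0]
RREF → pivots at {ΔT,ℓ} ⇒ r = 2
Repeat: ΔT,ℓ; free: D
RREF:
  r0: [   1    0    0]
  r1: [   0    1    1]
Fix exponent of D at 1; solve each RREF row for its pivot's exponent:
  r0: exp(ΔT) + (0)·1 = 0 ⇒ exp(ΔT) = 0
  r1: exp(ℓ) + (1)·1 = 0 ⇒ exp(ℓ) = -1
Π_1 = ℓ^-1 · D

["0", "-1", "1"]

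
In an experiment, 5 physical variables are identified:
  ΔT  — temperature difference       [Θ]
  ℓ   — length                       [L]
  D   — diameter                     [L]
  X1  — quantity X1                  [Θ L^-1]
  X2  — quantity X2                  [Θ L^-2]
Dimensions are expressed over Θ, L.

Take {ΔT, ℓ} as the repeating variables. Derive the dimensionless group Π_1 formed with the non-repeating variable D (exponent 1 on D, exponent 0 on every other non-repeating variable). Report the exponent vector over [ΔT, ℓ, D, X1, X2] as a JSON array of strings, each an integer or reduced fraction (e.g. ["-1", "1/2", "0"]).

Dimensional matrix (Θ×L by ΔT×ℓ×D×X1×X2):
  Θ: [ 1  0  0  1  1]
  L: [ 0  1  1 -1 -2]
Row reduction gives pivot columns ΔT,ℓ; rank = 2
Pivot set = {ΔT,ℓ}, free = {D,X1,X2}
RREF:
  r0: [   1    0    0    1    1]
  r1: [   0    1    1   -1   -2]
Fix exponent of D at 1, X1 at 0, X2 at 0; solve each RREF row for its pivot's exponent:
  r0: exp(ΔT) + (0)·1 = 0 ⇒ exp(ΔT) = 0
  r1: exp(ℓ) + (1)·1 = 0 ⇒ exp(ℓ) = -1
Π_1 = ℓ^-1 · D

["0", "-1", "1", "0", "0"]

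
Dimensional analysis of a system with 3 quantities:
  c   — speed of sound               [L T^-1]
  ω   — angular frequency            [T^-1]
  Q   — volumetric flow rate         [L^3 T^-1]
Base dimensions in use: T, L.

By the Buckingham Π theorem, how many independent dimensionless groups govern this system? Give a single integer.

1

Write exponents as rows T,L / cols c,ω,Q:
  T: [-1 -1 -1]
  L: [ 1  0  3]
Echelon form has 2 nonzero rows (pivots: c,ω)
n=3, r=2 ⇒ 1 dimensionless group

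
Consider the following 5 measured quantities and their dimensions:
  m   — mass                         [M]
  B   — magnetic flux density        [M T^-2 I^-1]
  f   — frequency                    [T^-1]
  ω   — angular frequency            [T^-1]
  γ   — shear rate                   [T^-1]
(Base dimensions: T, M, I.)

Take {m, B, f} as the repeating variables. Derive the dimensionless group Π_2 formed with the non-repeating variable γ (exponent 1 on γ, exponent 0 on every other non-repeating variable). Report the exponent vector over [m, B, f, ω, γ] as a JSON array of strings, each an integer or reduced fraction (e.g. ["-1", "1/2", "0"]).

Exponent matrix [T,M,I] × [m,B,f,ω,γ]:
  T: [ 0 -2 -1 -1 -1]
  M: [ 1  1  0  0  0]
  I: [ 0 -1  0  0  0]
Row reduction gives pivot columns m,B,f; rank = 3
Pivot set = {m,B,f}, free = {ω,γ}
RREF:
  r0: [   1    0    0    0    0]
  r1: [   0    1    0    0    0]
  r2: [   0    0    1    1    1]
Fix exponent of γ at 1, ω at 0; solve each RREF row for its pivot's exponent:
  r0: exp(m) + (0)·1 = 0 ⇒ exp(m) = 0
  r1: exp(B) + (0)·1 = 0 ⇒ exp(B) = 0
  r2: exp(f) + (1)·1 = 0 ⇒ exp(f) = -1
Π_2 = f^-1 · γ

["0", "0", "-1", "0", "1"]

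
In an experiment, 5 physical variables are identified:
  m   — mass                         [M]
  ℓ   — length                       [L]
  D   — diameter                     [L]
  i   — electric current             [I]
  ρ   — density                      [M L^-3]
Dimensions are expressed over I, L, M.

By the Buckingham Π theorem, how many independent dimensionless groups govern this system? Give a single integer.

2

Exponent matrix [I,L,M] × [m,ℓ,D,i,ρ]:
  I: [ 0  0  0  1  0]
  L: [ 0  1  1  0 -3]
  M: [ 1  0  0  0  1]
RREF → pivots at {m,ℓ,i} ⇒ r = 3
5 vars − rank 3 = 2 Π groups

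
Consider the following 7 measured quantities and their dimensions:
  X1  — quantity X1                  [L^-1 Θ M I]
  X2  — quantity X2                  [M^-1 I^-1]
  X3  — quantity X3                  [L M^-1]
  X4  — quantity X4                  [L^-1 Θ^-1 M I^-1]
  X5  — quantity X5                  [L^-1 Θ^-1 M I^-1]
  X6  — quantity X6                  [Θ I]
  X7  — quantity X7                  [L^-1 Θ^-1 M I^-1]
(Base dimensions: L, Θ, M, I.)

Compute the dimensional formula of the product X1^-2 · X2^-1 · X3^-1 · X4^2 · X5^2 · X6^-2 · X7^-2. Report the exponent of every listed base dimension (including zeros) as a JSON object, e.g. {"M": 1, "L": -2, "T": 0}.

Exponent matrix [L,Θ,M,I] × [X1,X2,X3,X4,X5,X6,X7]:
  L: [-1  0  1 -1 -1  0 -1]
  Θ: [ 1  0  0 -1 -1  1 -1]
  M: [ 1 -1 -1  1  1  0  1]
  I: [ 1 -1  0 -1 -1  1 -1]
  [L]: (-2)·-1+(-1)·0+(-1)·1+(2)·-1+(2)·-1+(-2)·0+(-2)·-1 = -1
  [Θ]: (-2)·1+(-1)·0+(-1)·0+(2)·-1+(2)·-1+(-2)·1+(-2)·-1 = -6
  [M]: (-2)·1+(-1)·-1+(-1)·-1+(2)·1+(2)·1+(-2)·0+(-2)·1 = 2
  [I]: (-2)·1+(-1)·-1+(-1)·0+(2)·-1+(2)·-1+(-2)·1+(-2)·-1 = -5
⇒ L^-1 Θ^-6 M^2 I^-5

{"L": -1, "Θ": -6, "M": 2, "I": -5}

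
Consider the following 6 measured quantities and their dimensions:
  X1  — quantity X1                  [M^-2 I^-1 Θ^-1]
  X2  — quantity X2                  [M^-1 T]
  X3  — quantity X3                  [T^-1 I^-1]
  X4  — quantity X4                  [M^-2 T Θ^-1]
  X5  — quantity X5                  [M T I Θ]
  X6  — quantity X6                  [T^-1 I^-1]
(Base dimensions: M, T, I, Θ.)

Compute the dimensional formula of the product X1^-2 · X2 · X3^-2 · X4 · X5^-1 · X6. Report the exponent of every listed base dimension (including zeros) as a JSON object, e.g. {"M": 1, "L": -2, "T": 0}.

{"M": 0, "T": 2, "I": 2, "Θ": 0}

Dimensional matrix (M×T×I×Θ by X1×X2×X3×X4×X5×X6):
  M: [-2 -1  0 -2  1  0]
  T: [ 0  1 -1  1  1 -1]
  I: [-1  0 -1  0  1 -1]
  Θ: [-1  0  0 -1  1  0]
  [M]: (-2)·-2+(1)·-1+(-2)·0+(1)·-2+(-1)·1+(1)·0 = 0
  [T]: (-2)·0+(1)·1+(-2)·-1+(1)·1+(-1)·1+(1)·-1 = 2
  [I]: (-2)·-1+(1)·0+(-2)·-1+(1)·0+(-1)·1+(1)·-1 = 2
  [Θ]: (-2)·-1+(1)·0+(-2)·0+(1)·-1+(-1)·1+(1)·0 = 0
⇒ T^2 I^2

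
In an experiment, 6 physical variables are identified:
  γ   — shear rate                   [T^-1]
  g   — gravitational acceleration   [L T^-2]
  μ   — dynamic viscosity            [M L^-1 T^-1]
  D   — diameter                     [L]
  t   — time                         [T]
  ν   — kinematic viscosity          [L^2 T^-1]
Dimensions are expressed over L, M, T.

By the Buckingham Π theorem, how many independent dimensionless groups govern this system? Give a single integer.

Exponent matrix [L,M,T] × [γ,g,μ,D,t,ν]:
  L: [ 0  1 -1  1  0  2]
  M: [ 0  0  1  0  0  0]
  T: [-1 -2 -1  0  1 -1]
Row reduction gives pivot columns γ,g,μ; rank = 3
6 vars − rank 3 = 3 Π groups

3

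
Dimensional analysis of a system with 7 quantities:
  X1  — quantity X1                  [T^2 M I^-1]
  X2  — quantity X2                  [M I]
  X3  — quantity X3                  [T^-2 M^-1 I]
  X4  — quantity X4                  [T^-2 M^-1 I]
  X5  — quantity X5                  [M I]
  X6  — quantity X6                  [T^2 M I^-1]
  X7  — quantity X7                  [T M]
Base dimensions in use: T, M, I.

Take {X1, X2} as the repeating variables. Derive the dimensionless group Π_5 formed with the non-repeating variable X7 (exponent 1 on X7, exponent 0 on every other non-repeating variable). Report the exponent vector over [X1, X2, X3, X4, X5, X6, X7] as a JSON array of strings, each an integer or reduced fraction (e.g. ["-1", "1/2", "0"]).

["-1/2", "-1/2", "0", "0", "0", "0", "1"]

Write exponents as rows T,M,I / cols X1,X2,X3,X4,X5,X6,X7:
  T: [ 2  0 -2 -2  0  2  1]
  M: [ 1  1 -1 -1  1  1  1]
  I: [-1  1  1  1  1 -1  0]
Echelon form has 2 nonzero rows (pivots: X1,X2)
Pivot set = {X1,X2}, free = {X3,X4,X5,X6,X7}
RREF:
  r0: [   1    0   -1   -1    0    1  1/2]
  r1: [   0    1    0    0    1    0  1/2]
  r2: [   0    0    0    0    0    0    0]
Fix exponent of X7 at 1, X3 at 0, X4 at 0, X5 at 0, X6 at 0; solve each RREF row for its pivot's exponent:
  r0: exp(X1) + (1/2)·1 = 0 ⇒ exp(X1) = -1/2
  r1: exp(X2) + (1/2)·1 = 0 ⇒ exp(X2) = -1/2
Π_5 = X1^(-1/2) · X2^(-1/2) · X7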